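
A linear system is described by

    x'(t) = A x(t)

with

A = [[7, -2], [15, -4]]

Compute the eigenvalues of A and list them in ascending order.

1, 2

det(sI - A) = s^2 - (tr A)s + det A, with tr A = 7 + (-4) = 3 and det A = 7·(-4) - (-2)·15 = -28 - (-30) = 2.
So p(s) = det(sI - A) = s^2 - 3s + 2.
Factor s^2 - 3s + 2: two numbers with sum 3 and product 2 are 2 and 1, so s^2 - 3s + 2 = (s - 2)(s - 1).
Hence p(s) = (s - 2) (s - 1), with roots 1, 2.
At least one eigenvalue has non-negative real part, so the system is not asymptotically stable.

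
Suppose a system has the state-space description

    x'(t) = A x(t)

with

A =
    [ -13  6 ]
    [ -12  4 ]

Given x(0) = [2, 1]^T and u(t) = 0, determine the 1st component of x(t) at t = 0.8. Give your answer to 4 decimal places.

det(sI - A) = s^2 - (tr A)s + det A, with tr A = (-13) + 4 = -9 and det A = (-13)·4 - 6·(-12) = -52 - (-72) = 20.
So p(s) = det(sI - A) = s^2 + 9s + 20.
Factor s^2 + 9s + 20: two numbers with sum -9 and product 20 are -4 and -5, so s^2 + 9s + 20 = (s + 4)(s + 5).
Hence p(s) = (s + 4) (s + 5), with roots -5, -4.
The eigenvalues -5, -4 are distinct and real, so A is diagonalisable and x(t) = e^{At} x(0) = V diag(e^{λ_i t}) V^{-1} x(0), where the columns of V are the eigenvectors.
λ = -5: A - (-5)I = [[-8, 6], [-12, 9]]. Row 1 gives (-8)·v1 + 6·v2 = 0, so take v_1 = [3, 4]^T.
λ = -4: A - (-4)I = [[-9, 6], [-12, 8]]. Row 1 gives (-9)·v1 + 6·v2 = 0, so take v_2 = [2, 3]^T.
V = [v_1 v_2] = [[3, 2], [4, 3]] has det V = 1, so V^{-1} = adj(V)/det V = [[3, -2], [-4, 3]].
Modal coordinates z(0) = V^{-1} x(0): 3·2 + (-2)·1 = 4; (-4)·2 + 3·1 = -5; so z(0) = [4, -5]^T.
x_1(t) = Σ_i (v_i)_1 · z_i(0) · e^{λ_i t} (row 1 of V times the modal terms).
x_1(0.8) = 3·4·e^{-5·0.8} + 2·(-5)·e^{-4·0.8} = 12·0.018316 + (-10)·0.040762 = -0.1878.

-0.1878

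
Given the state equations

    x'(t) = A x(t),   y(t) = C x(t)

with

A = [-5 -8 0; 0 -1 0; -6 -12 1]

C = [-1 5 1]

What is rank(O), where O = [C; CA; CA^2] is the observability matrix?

CA = [[-1, -9, 1]]
CA^2 = [[-1, 5, 1]]
Observability matrix O = [C; CA; CA^2] = [[-1, 5, 1], [-1, -9, 1], [-1, 5, 1]]
The columns c1, c2, c3 of O are linearly dependent: c1 + c3 = 0 (check each entry), so rank(O) ≤ 2.
The 2×2 minor from rows 1, 2, columns 1, 2 is (-1)·(-9) - 5·(-1) = 9 - (-5) = 14 ≠ 0, so rank(O) = 2.
rank(O) = 2 < n = 3, so the pair (A, C) is not completely observable.

2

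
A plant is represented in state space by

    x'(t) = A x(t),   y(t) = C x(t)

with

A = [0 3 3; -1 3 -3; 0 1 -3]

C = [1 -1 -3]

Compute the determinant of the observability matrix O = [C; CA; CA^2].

-168

CA = [[1, -3, 15]]
CA^2 = [[3, 9, -33]]
Observability matrix O = [C; CA; CA^2] = [[1, -1, -3], [1, -3, 15], [3, 9, -33]]
Expanding along the first row, det(O) = 1·((-3)·(-33) - 15·9) - (-1)·(1·(-33) - 15·3) + (-3)·(1·9 - (-3)·3) = 1·(-36) - (-1)·(-78) + (-3)·18 = -168
Since det(O) ≠ 0, rank(O) = 3 and the system is completely observable.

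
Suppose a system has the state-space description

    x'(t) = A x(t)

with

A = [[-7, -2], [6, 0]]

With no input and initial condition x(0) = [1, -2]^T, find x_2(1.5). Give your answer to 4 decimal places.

-0.0222

det(sI - A) = s^2 - (tr A)s + det A, with tr A = (-7) + 0 = -7 and det A = (-7)·0 - (-2)·6 = 0 - (-12) = 12.
So p(s) = det(sI - A) = s^2 + 7s + 12.
Factor s^2 + 7s + 12: two numbers with sum -7 and product 12 are -3 and -4, so s^2 + 7s + 12 = (s + 3)(s + 4).
Hence p(s) = (s + 3) (s + 4), with roots -4, -3.
The eigenvalues -4, -3 are distinct and real, so A is diagonalisable and x(t) = e^{At} x(0) = V diag(e^{λ_i t}) V^{-1} x(0), where the columns of V are the eigenvectors.
λ = -4: A - (-4)I = [[-3, -2], [6, 4]]. Row 1 gives (-3)·v1 + (-2)·v2 = 0, so take v_1 = [2, -3]^T.
λ = -3: A - (-3)I = [[-4, -2], [6, 3]]. Row 1 gives (-4)·v1 + (-2)·v2 = 0, so take v_2 = [-1, 2]^T.
V = [v_1 v_2] = [[2, -1], [-3, 2]] has det V = 1, so V^{-1} = adj(V)/det V = [[2, 1], [3, 2]].
Modal coordinates z(0) = V^{-1} x(0): 2·1 + 1·(-2) = 0; 3·1 + 2·(-2) = -1; so z(0) = [0, -1]^T.
x_2(t) = Σ_i (v_i)_2 · z_i(0) · e^{λ_i t} (row 2 of V times the modal terms).
x_2(1.5) = (-3)·0·e^{-4·1.5} + 2·(-1)·e^{-3·1.5} = 0·0.002479 + (-2)·0.011109 = -0.0222.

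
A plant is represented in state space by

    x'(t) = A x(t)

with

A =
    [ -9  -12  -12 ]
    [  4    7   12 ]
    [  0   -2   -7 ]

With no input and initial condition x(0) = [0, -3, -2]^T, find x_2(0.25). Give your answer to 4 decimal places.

-10.0525

det(sI - A) = s^3 - (tr A)s^2 + (M11 + M22 + M33)s - det A, where Mii is the 2×2 principal minor of A obtained by deleting row i and column i.
tr A = (-9) + 7 + (-7) = -9; M11 = 7·(-7) - 12·(-2) = -49 - (-24) = -25; M22 = (-9)·(-7) - (-12)·0 = 63 - 0 = 63; M33 = (-9)·7 - (-12)·4 = -63 - (-48) = -15; sum of minors = 23.
det A = (-9)·(7·(-7) - 12·(-2)) - (-12)·(4·(-7) - 12·0) + (-12)·(4·(-2) - 7·0) = (-9)·(-25) - (-12)·(-28) + (-12)·(-8) = -15.
So p(s) = det(sI - A) = s^3 + 9s^2 + 23s + 15.
Rational-root test: any integer root divides 15. Testing small divisors, s = -1 works: p(-1) = -1 + 9 + (-23) + 15 = 0, so (s + 1) is a factor.
Dividing, p(s) = (s + 1)(s^2 + 8s + 15).
Factor s^2 + 8s + 15: two numbers with sum -8 and product 15 are -3 and -5, so s^2 + 8s + 15 = (s + 3)(s + 5).
Hence p(s) = (s + 1) (s + 3) (s + 5), with roots -5, -3, -1.
The eigenvalues -5, -3, -1 are distinct and real, so A is diagonalisable and x(t) = e^{At} x(0) = V diag(e^{λ_i t}) V^{-1} x(0), where the columns of V are the eigenvectors.
λ = -5: A - (-5)I = [[-4, -12, -12], [4, 12, 12], [0, -2, -2]]. v must be orthogonal to every row; (row 1) × (row 3) = [0, -8, 8], so take v_1 = [0, 1, -1]^T.
λ = -3: A - (-3)I = [[-6, -12, -12], [4, 10, 12], [0, -2, -4]]. v must be orthogonal to every row; (row 1) × (row 2) = [-24, 24, -12], so take v_2 = [-2, 2, -1]^T.
λ = -1: A - (-1)I = [[-8, -12, -12], [4, 8, 12], [0, -2, -6]]. v must be orthogonal to every row; (row 1) × (row 2) = [-48, 48, -16], so take v_3 = [-3, 3, -1]^T.
V = [v_1 v_2 v_3] = [[0, -2, -3], [1, 2, 3], [-1, -1, -1]] has det V = 1, so V^{-1} = adj(V)/det V = [[1, 1, 0], [-2, -3, -3], [1, 2, 2]].
Modal coordinates z(0) = V^{-1} x(0): 1·0 + 1·(-3) + 0·(-2) = -3; (-2)·0 + (-3)·(-3) + (-3)·(-2) = 15; 1·0 + 2·(-3) + 2·(-2) = -10; so z(0) = [-3, 15, -10]^T.
x_2(t) = Σ_i (v_i)_2 · z_i(0) · e^{λ_i t} (row 2 of V times the modal terms).
x_2(0.25) = 1·(-3)·e^{-5·0.25} + 2·15·e^{-3·0.25} + 3·(-10)·e^{-1·0.25} = (-3)·0.286505 + 30·0.472367 + (-30)·0.778801 = -10.0525.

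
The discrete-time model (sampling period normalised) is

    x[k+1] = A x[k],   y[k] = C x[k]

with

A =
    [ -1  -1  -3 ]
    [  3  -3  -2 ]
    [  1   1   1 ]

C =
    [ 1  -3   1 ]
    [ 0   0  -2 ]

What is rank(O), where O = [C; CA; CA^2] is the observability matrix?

CA = [[-9, 9, 4], [-2, -2, -2]]
CA^2 = [[40, -14, 13], [-6, 6, 8]]
Observability matrix O = [C; CA; CA^2] = [[1, -3, 1], [0, 0, -2], [-9, 9, 4], [-2, -2, -2], [40, -14, 13], [-6, 6, 8]]
Take the 3×3 submatrix of O formed by rows 1, 2, 3: [[1, -3, 1], [0, 0, -2], [-9, 9, 4]]. Its determinant is 1·(0·4 - (-2)·9) - (-3)·(0·4 - (-2)·(-9)) + 1·(0·9 - 0·(-9)) = 1·18 - (-3)·(-18) + 1·0 = -36 ≠ 0.
So rank(O) ≥ 3; since O has 3 columns, rank(O) = 3.
rank(O) = 3 = n, so the pair (A, C) is completely observable.

3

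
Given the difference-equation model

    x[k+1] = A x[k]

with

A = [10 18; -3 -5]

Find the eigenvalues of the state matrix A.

1, 4

det(zI - A) = z^2 - (tr A)z + det A, with tr A = 10 + (-5) = 5 and det A = 10·(-5) - 18·(-3) = -50 - (-54) = 4.
So p(z) = det(zI - A) = z^2 - 5z + 4.
Factor z^2 - 5z + 4: two numbers with sum 5 and product 4 are 4 and 1, so z^2 - 5z + 4 = (z - 4)(z - 1).
Hence p(z) = (z - 4) (z - 1), with roots 1, 4.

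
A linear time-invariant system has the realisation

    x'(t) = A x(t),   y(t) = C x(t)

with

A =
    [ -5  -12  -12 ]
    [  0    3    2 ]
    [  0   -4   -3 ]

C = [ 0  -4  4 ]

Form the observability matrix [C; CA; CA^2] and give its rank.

CA = [[0, -28, -20]]
CA^2 = [[0, -4, 4]]
Observability matrix O = [C; CA; CA^2] = [[0, -4, 4], [0, -28, -20], [0, -4, 4]]
Column 1 of O is identically zero, so rank(O) ≤ 2.
The 2×2 minor from rows 1, 2, columns 2, 3 is (-4)·(-20) - 4·(-28) = 80 - (-112) = 192 ≠ 0, so rank(O) = 2.
rank(O) = 2 < n = 3, so the pair (A, C) is not completely observable.

2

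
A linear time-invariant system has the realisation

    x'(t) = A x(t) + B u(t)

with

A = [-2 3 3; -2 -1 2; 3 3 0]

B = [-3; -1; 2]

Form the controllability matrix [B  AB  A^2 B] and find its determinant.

AB = [[9], [11], [-12]]
A^2B = [[-21], [-53], [60]]
Controllability matrix C = [B  AB  A^2B] = [[-3, 9, -21], [-1, 11, -53], [2, -12, 60]]
Expanding along the first row, det(C) = (-3)·(11·60 - (-53)·(-12)) - 9·((-1)·60 - (-53)·2) + (-21)·((-1)·(-12) - 11·2) = (-3)·24 - 9·46 + (-21)·(-10) = -276
Since det(C) ≠ 0, rank(C) = 3 and the system is completely controllable.

-276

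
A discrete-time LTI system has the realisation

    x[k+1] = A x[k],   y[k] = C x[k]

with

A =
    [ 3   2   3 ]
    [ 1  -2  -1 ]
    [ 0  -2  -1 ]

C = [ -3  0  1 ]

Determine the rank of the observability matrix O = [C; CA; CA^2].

3

CA = [[-9, -8, -10]]
CA^2 = [[-35, 18, -9]]
Observability matrix O = [C; CA; CA^2] = [[-3, 0, 1], [-9, -8, -10], [-35, 18, -9]]
det(O) = (-3)·((-8)·(-9) - (-10)·18) - 0·((-9)·(-9) - (-10)·(-35)) + 1·((-9)·18 - (-8)·(-35)) = (-3)·252 - 0·(-269) + 1·(-442) = -1198 ≠ 0, so rank(O) = 3.
rank(O) = 3 = n, so the pair (A, C) is completely observable.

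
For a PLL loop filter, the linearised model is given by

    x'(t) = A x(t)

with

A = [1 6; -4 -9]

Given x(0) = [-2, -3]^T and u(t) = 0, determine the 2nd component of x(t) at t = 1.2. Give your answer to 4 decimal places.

0.2410

det(sI - A) = s^2 - (tr A)s + det A, with tr A = 1 + (-9) = -8 and det A = 1·(-9) - 6·(-4) = -9 - (-24) = 15.
So p(s) = det(sI - A) = s^2 + 8s + 15.
Factor s^2 + 8s + 15: two numbers with sum -8 and product 15 are -3 and -5, so s^2 + 8s + 15 = (s + 3)(s + 5).
Hence p(s) = (s + 3) (s + 5), with roots -5, -3.
The eigenvalues -5, -3 are distinct and real, so A is diagonalisable and x(t) = e^{At} x(0) = V diag(e^{λ_i t}) V^{-1} x(0), where the columns of V are the eigenvectors.
λ = -5: A - (-5)I = [[6, 6], [-4, -4]]. Row 1 gives 6·v1 + 6·v2 = 0, so take v_1 = [1, -1]^T.
λ = -3: A - (-3)I = [[4, 6], [-4, -6]]. Row 1 gives 4·v1 + 6·v2 = 0, so take v_2 = [3, -2]^T.
V = [v_1 v_2] = [[1, 3], [-1, -2]] has det V = 1, so V^{-1} = adj(V)/det V = [[-2, -3], [1, 1]].
Modal coordinates z(0) = V^{-1} x(0): (-2)·(-2) + (-3)·(-3) = 13; 1·(-2) + 1·(-3) = -5; so z(0) = [13, -5]^T.
x_2(t) = Σ_i (v_i)_2 · z_i(0) · e^{λ_i t} (row 2 of V times the modal terms).
x_2(1.2) = (-1)·13·e^{-5·1.2} + (-2)·(-5)·e^{-3·1.2} = (-13)·0.002479 + 10·0.027324 = 0.2410.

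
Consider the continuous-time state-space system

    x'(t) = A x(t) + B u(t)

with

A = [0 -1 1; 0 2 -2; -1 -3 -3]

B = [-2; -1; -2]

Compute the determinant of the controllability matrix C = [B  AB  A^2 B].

-305

AB = [[-1], [2], [11]]
A^2B = [[9], [-18], [-38]]
Controllability matrix C = [B  AB  A^2B] = [[-2, -1, 9], [-1, 2, -18], [-2, 11, -38]]
Expanding along the first row, det(C) = (-2)·(2·(-38) - (-18)·11) - (-1)·((-1)·(-38) - (-18)·(-2)) + 9·((-1)·11 - 2·(-2)) = (-2)·122 - (-1)·2 + 9·(-7) = -305
Since det(C) ≠ 0, rank(C) = 3 and the system is completely controllable.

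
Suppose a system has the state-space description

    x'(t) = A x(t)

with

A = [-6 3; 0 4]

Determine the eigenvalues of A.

-6, 4

det(sI - A) = s^2 - (tr A)s + det A, with tr A = (-6) + 4 = -2 and det A = (-6)·4 - 3·0 = -24 - 0 = -24.
So p(s) = det(sI - A) = s^2 + 2s - 24.
Factor s^2 + 2s - 24: two numbers with sum -2 and product -24 are 4 and -6, so s^2 + 2s - 24 = (s - 4)(s + 6).
Hence p(s) = (s - 4) (s + 6), with roots -6, 4.
At least one eigenvalue has non-negative real part, so the system is not asymptotically stable.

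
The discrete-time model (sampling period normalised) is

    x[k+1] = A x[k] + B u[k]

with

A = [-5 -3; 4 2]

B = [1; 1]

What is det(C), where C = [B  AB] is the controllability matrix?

AB = [[-8], [6]]
Controllability matrix C = [B  AB] = [[1, -8], [1, 6]]
det(C) = 1·6 - (-8)·1 = 6 - (-8) = 14
Since det(C) ≠ 0, rank(C) = 2 and the system is completely controllable.

14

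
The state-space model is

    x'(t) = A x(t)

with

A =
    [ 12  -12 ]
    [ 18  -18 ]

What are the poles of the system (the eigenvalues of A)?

-6, 0

det(sI - A) = s^2 - (tr A)s + det A, with tr A = 12 + (-18) = -6 and det A = 12·(-18) - (-12)·18 = -216 - (-216) = 0.
So p(s) = det(sI - A) = s^2 + 6s.
Factor s^2 + 6s: two numbers with sum -6 and product 0 are 0 and -6, so s^2 + 6s = s(s + 6).
Hence p(s) = s (s + 6), with roots -6, 0.
At least one eigenvalue has non-negative real part, so the system is not asymptotically stable.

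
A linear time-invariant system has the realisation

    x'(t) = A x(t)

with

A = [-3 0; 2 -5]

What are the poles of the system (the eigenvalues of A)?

det(sI - A) = s^2 - (tr A)s + det A, with tr A = (-3) + (-5) = -8 and det A = (-3)·(-5) - 0·2 = 15 - 0 = 15.
So p(s) = det(sI - A) = s^2 + 8s + 15.
Factor s^2 + 8s + 15: two numbers with sum -8 and product 15 are -3 and -5, so s^2 + 8s + 15 = (s + 3)(s + 5).
Hence p(s) = (s + 3) (s + 5), with roots -5, -3.
All eigenvalues have negative real part, so the system is asymptotically stable.

-5, -3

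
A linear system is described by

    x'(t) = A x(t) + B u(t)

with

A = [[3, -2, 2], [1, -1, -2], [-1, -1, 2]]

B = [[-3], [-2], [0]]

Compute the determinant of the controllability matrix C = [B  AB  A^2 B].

AB = [[-5], [-1], [5]]
A^2B = [[-3], [-14], [16]]
Controllability matrix C = [B  AB  A^2B] = [[-3, -5, -3], [-2, -1, -14], [0, 5, 16]]
Expanding along the first row, det(C) = (-3)·((-1)·16 - (-14)·5) - (-5)·((-2)·16 - (-14)·0) + (-3)·((-2)·5 - (-1)·0) = (-3)·54 - (-5)·(-32) + (-3)·(-10) = -292
Since det(C) ≠ 0, rank(C) = 3 and the system is completely controllable.

-292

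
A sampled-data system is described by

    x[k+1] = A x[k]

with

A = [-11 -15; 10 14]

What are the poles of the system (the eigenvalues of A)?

det(zI - A) = z^2 - (tr A)z + det A, with tr A = (-11) + 14 = 3 and det A = (-11)·14 - (-15)·10 = -154 - (-150) = -4.
So p(z) = det(zI - A) = z^2 - 3z - 4.
Factor z^2 - 3z - 4: two numbers with sum 3 and product -4 are 4 and -1, so z^2 - 3z - 4 = (z - 4)(z + 1).
Hence p(z) = (z - 4) (z + 1), with roots -1, 4.

-1, 4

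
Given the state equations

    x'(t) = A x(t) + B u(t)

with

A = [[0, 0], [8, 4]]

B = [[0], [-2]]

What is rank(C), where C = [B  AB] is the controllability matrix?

AB = [[0], [-8]]
Controllability matrix C = [B  AB] = [[0, 0], [-2, -8]]
Every column of C is a scalar multiple of column 1 = [0, -2] (multipliers 1, 4), so the columns span a one-dimensional space.
C ≠ 0, hence rank(C) = 1.
rank(C) = 1 < n = 2, so the pair (A, B) is not completely controllable.

1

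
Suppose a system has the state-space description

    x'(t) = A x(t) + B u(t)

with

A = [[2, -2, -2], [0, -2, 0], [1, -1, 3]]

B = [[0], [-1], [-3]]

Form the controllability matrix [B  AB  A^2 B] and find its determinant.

AB = [[8], [2], [-8]]
A^2B = [[28], [-4], [-18]]
Controllability matrix C = [B  AB  A^2B] = [[0, 8, 28], [-1, 2, -4], [-3, -8, -18]]
Expanding along the first row, det(C) = 0·(2·(-18) - (-4)·(-8)) - 8·((-1)·(-18) - (-4)·(-3)) + 28·((-1)·(-8) - 2·(-3)) = 0·(-68) - 8·6 + 28·14 = 344
Since det(C) ≠ 0, rank(C) = 3 and the system is completely controllable.

344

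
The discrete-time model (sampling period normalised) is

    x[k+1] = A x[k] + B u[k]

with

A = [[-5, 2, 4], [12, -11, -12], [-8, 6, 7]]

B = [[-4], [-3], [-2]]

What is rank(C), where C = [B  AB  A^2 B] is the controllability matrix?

2

AB = [[6], [9], [0]]
A^2B = [[-12], [-27], [6]]
Controllability matrix C = [B  AB  A^2B] = [[-4, 6, -12], [-3, 9, -27], [-2, 0, 6]]
The rows r1, r2, r3 of C are linearly dependent: -3·r1 + 2·r2 + 3·r3 = 0 (check each entry), so rank(C) ≤ 2.
The 2×2 minor from rows 1, 2, columns 1, 2 is (-4)·9 - 6·(-3) = -36 - (-18) = -18 ≠ 0, so rank(C) = 2.
rank(C) = 2 < n = 3, so the pair (A, B) is not completely controllable.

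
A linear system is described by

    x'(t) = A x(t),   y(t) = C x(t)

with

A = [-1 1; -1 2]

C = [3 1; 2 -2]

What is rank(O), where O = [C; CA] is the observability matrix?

2

CA = [[-4, 5], [0, -2]]
Observability matrix O = [C; CA] = [[3, 1], [2, -2], [-4, 5], [0, -2]]
Take the 2×2 submatrix of O formed by rows 1, 2: [[3, 1], [2, -2]]. Its determinant is 3·(-2) - 1·2 = -6 - 2 = -8 ≠ 0.
So rank(O) ≥ 2; since O has 2 columns, rank(O) = 2.
rank(O) = 2 = n, so the pair (A, C) is completely observable.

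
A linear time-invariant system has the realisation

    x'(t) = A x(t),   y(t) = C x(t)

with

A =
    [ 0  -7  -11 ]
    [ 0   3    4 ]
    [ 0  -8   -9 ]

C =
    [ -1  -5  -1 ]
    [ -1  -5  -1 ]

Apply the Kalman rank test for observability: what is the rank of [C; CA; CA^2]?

CA = [[0, 0, 0], [0, 0, 0]]
CA^2 = [[0, 0, 0], [0, 0, 0]]
Observability matrix O = [C; CA; CA^2] = [[-1, -5, -1], [-1, -5, -1], [0, 0, 0], [0, 0, 0], [0, 0, 0], [0, 0, 0]]
Every row of O is a scalar multiple of row 1 = [-1, -5, -1] (multipliers 1, 1, 0, 0, 0, 0), so the rows span a one-dimensional space.
O ≠ 0, hence rank(O) = 1.
rank(O) = 1 < n = 3, so the pair (A, C) is not completely observable.

1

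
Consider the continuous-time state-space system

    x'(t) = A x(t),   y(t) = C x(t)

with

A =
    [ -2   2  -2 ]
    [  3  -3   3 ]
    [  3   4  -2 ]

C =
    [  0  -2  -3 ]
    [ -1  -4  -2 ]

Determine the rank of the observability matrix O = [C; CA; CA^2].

CA = [[-15, -6, 0], [-16, 2, -6]]
CA^2 = [[12, -12, 12], [20, -62, 50]]
Observability matrix O = [C; CA; CA^2] = [[0, -2, -3], [-1, -4, -2], [-15, -6, 0], [-16, 2, -6], [12, -12, 12], [20, -62, 50]]
Take the 3×3 submatrix of O formed by rows 1, 2, 3: [[0, -2, -3], [-1, -4, -2], [-15, -6, 0]]. Its determinant is 0·((-4)·0 - (-2)·(-6)) - (-2)·((-1)·0 - (-2)·(-15)) + (-3)·((-1)·(-6) - (-4)·(-15)) = 0·(-12) - (-2)·(-30) + (-3)·(-54) = 102 ≠ 0.
So rank(O) ≥ 3; since O has 3 columns, rank(O) = 3.
rank(O) = 3 = n, so the pair (A, C) is completely observable.

3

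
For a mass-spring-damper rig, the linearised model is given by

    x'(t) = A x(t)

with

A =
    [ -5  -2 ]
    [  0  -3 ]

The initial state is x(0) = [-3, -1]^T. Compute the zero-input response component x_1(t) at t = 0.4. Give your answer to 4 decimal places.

det(sI - A) = s^2 - (tr A)s + det A, with tr A = (-5) + (-3) = -8 and det A = (-5)·(-3) - (-2)·0 = 15 - 0 = 15.
So p(s) = det(sI - A) = s^2 + 8s + 15.
Factor s^2 + 8s + 15: two numbers with sum -8 and product 15 are -3 and -5, so s^2 + 8s + 15 = (s + 3)(s + 5).
Hence p(s) = (s + 3) (s + 5), with roots -5, -3.
The eigenvalues -5, -3 are distinct and real, so A is diagonalisable and x(t) = e^{At} x(0) = V diag(e^{λ_i t}) V^{-1} x(0), where the columns of V are the eigenvectors.
λ = -5: A - (-5)I = [[0, -2], [0, 2]]. Row 1 gives 0·v1 + (-2)·v2 = 0, so take v_1 = [1, 0]^T.
λ = -3: A - (-3)I = [[-2, -2], [0, 0]]. Row 1 gives (-2)·v1 + (-2)·v2 = 0, so take v_2 = [1, -1]^T.
V = [v_1 v_2] = [[1, 1], [0, -1]] has det V = -1, so V^{-1} = adj(V)/det V = [[1, 1], [0, -1]].
Modal coordinates z(0) = V^{-1} x(0): 1·(-3) + 1·(-1) = -4; 0·(-3) + (-1)·(-1) = 1; so z(0) = [-4, 1]^T.
x_1(t) = Σ_i (v_i)_1 · z_i(0) · e^{λ_i t} (row 1 of V times the modal terms).
x_1(0.4) = 1·(-4)·e^{-5·0.4} + 1·1·e^{-3·0.4} = (-4)·0.135335 + 1·0.301194 = -0.2401.

-0.2401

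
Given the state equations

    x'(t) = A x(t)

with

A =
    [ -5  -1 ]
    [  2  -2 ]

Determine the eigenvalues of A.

-4, -3

det(sI - A) = s^2 - (tr A)s + det A, with tr A = (-5) + (-2) = -7 and det A = (-5)·(-2) - (-1)·2 = 10 - (-2) = 12.
So p(s) = det(sI - A) = s^2 + 7s + 12.
Factor s^2 + 7s + 12: two numbers with sum -7 and product 12 are -3 and -4, so s^2 + 7s + 12 = (s + 3)(s + 4).
Hence p(s) = (s + 3) (s + 4), with roots -4, -3.
All eigenvalues have negative real part, so the system is asymptotically stable.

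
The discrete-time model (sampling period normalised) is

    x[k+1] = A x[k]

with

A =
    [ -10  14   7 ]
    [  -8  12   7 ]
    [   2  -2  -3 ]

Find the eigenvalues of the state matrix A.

-3, -2, 4

det(zI - A) = z^3 - (tr A)z^2 + (M11 + M22 + M33)z - det A, where Mii is the 2×2 principal minor of A obtained by deleting row i and column i.
tr A = (-10) + 12 + (-3) = -1; M11 = 12·(-3) - 7·(-2) = -36 - (-14) = -22; M22 = (-10)·(-3) - 7·2 = 30 - 14 = 16; M33 = (-10)·12 - 14·(-8) = -120 - (-112) = -8; sum of minors = -14.
det A = (-10)·(12·(-3) - 7·(-2)) - 14·((-8)·(-3) - 7·2) + 7·((-8)·(-2) - 12·2) = (-10)·(-22) - 14·10 + 7·(-8) = 24.
So p(z) = det(zI - A) = z^3 + z^2 - 14z - 24.
Rational-root test: any integer root divides -24. Testing small divisors, z = -2 works: p(-2) = -8 + 4 + 28 + (-24) = 0, so (z + 2) is a factor.
Dividing, p(z) = (z + 2)(z^2 - z - 12).
Factor z^2 - z - 12: two numbers with sum 1 and product -12 are 4 and -3, so z^2 - z - 12 = (z - 4)(z + 3).
Hence p(z) = (z - 4) (z + 2) (z + 3), with roots -3, -2, 4.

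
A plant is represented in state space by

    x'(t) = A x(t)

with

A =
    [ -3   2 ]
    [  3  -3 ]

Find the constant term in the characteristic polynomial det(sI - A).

3

For a 2×2 matrix, det(sI - A) = s^2 - (tr A)s + det A.
tr A = -6, det A = 3.
So p(s) = s^2 + 6s + 3.
The constant term is 3.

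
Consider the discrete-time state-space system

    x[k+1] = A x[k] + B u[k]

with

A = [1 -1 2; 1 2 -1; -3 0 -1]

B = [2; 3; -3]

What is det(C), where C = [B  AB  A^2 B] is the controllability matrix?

AB = [[-7], [11], [-3]]
A^2B = [[-24], [18], [24]]
Controllability matrix C = [B  AB  A^2B] = [[2, -7, -24], [3, 11, 18], [-3, -3, 24]]
Expanding along the first row, det(C) = 2·(11·24 - 18·(-3)) - (-7)·(3·24 - 18·(-3)) + (-24)·(3·(-3) - 11·(-3)) = 2·318 - (-7)·126 + (-24)·24 = 942
Since det(C) ≠ 0, rank(C) = 3 and the system is completely controllable.

942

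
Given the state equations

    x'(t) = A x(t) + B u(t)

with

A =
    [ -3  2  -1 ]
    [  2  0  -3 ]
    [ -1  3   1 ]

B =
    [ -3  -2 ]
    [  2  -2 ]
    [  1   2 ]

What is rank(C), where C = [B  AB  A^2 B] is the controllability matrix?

AB = [[12, 0], [-9, -10], [10, -2]]
A^2B = [[-64, -18], [-6, 6], [-29, -32]]
Controllability matrix C = [B  AB  A^2B] = [[-3, -2, 12, 0, -64, -18], [2, -2, -9, -10, -6, 6], [1, 2, 10, -2, -29, -32]]
Take the 3×3 submatrix of C formed by columns 1, 2, 3: [[-3, -2, 12], [2, -2, -9], [1, 2, 10]]. Its determinant is (-3)·((-2)·10 - (-9)·2) - (-2)·(2·10 - (-9)·1) + 12·(2·2 - (-2)·1) = (-3)·(-2) - (-2)·29 + 12·6 = 136 ≠ 0.
So rank(C) ≥ 3; since C has 3 rows, rank(C) = 3.
rank(C) = 3 = n, so the pair (A, B) is completely controllable.

3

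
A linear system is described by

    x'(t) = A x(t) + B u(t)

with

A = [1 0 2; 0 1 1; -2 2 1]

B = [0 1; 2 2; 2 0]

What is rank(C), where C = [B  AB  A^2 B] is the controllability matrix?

AB = [[4, 1], [4, 2], [6, 2]]
A^2B = [[16, 5], [10, 4], [6, 4]]
Controllability matrix C = [B  AB  A^2B] = [[0, 1, 4, 1, 16, 5], [2, 2, 4, 2, 10, 4], [2, 0, 6, 2, 6, 4]]
Take the 3×3 submatrix of C formed by columns 1, 2, 3: [[0, 1, 4], [2, 2, 4], [2, 0, 6]]. Its determinant is 0·(2·6 - 4·0) - 1·(2·6 - 4·2) + 4·(2·0 - 2·2) = 0·12 - 1·4 + 4·(-4) = -20 ≠ 0.
So rank(C) ≥ 3; since C has 3 rows, rank(C) = 3.
rank(C) = 3 = n, so the pair (A, B) is completely controllable.

3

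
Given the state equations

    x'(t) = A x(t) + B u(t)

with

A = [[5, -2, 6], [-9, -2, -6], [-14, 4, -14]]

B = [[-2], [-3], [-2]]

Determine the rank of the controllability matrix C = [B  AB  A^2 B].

AB = [[-16], [36], [44]]
A^2B = [[112], [-192], [-248]]
Controllability matrix C = [B  AB  A^2B] = [[-2, -16, 112], [-3, 36, -192], [-2, 44, -248]]
The rows r1, r2, r3 of C are linearly dependent: r1 - 2·r2 + 2·r3 = 0 (check each entry), so rank(C) ≤ 2.
The 2×2 minor from rows 1, 2, columns 1, 2 is (-2)·36 - (-16)·(-3) = -72 - 48 = -120 ≠ 0, so rank(C) = 2.
rank(C) = 2 < n = 3, so the pair (A, B) is not completely controllable.

2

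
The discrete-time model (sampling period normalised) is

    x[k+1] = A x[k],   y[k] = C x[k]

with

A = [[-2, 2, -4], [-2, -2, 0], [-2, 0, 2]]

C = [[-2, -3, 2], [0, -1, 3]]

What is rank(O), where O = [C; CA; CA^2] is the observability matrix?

CA = [[6, 2, 12], [-4, 2, 6]]
CA^2 = [[-40, 8, 0], [-8, -12, 28]]
Observability matrix O = [C; CA; CA^2] = [[-2, -3, 2], [0, -1, 3], [6, 2, 12], [-4, 2, 6], [-40, 8, 0], [-8, -12, 28]]
Take the 3×3 submatrix of O formed by rows 1, 2, 3: [[-2, -3, 2], [0, -1, 3], [6, 2, 12]]. Its determinant is (-2)·((-1)·12 - 3·2) - (-3)·(0·12 - 3·6) + 2·(0·2 - (-1)·6) = (-2)·(-18) - (-3)·(-18) + 2·6 = -6 ≠ 0.
So rank(O) ≥ 3; since O has 3 columns, rank(O) = 3.
rank(O) = 3 = n, so the pair (A, C) is completely observable.

3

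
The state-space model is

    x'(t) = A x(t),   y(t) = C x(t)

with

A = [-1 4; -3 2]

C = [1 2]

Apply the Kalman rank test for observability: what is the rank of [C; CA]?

CA = [[-7, 8]]
Observability matrix O = [C; CA] = [[1, 2], [-7, 8]]
det(O) = 1·8 - 2·(-7) = 8 - (-14) = 22 ≠ 0, so rank(O) = 2.
rank(O) = 2 = n, so the pair (A, C) is completely observable.

2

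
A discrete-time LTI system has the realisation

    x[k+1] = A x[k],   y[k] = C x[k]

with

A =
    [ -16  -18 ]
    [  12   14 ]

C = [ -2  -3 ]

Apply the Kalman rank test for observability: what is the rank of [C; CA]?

1

CA = [[-4, -6]]
Observability matrix O = [C; CA] = [[-2, -3], [-4, -6]]
Every row of O is a scalar multiple of row 1 = [-2, -3] (multipliers 1, 2), so the rows span a one-dimensional space.
O ≠ 0, hence rank(O) = 1.
rank(O) = 1 < n = 2, so the pair (A, C) is not completely observable.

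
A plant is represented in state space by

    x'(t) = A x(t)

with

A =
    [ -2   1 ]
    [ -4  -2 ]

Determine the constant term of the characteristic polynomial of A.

For a 2×2 matrix, det(sI - A) = s^2 - (tr A)s + det A.
tr A = -4, det A = 8.
So p(s) = s^2 + 4s + 8.
The constant term is 8.

8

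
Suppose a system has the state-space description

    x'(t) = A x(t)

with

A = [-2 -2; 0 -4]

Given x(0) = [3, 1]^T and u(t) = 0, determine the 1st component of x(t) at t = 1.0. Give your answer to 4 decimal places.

0.2890

det(sI - A) = s^2 - (tr A)s + det A, with tr A = (-2) + (-4) = -6 and det A = (-2)·(-4) - (-2)·0 = 8 - 0 = 8.
So p(s) = det(sI - A) = s^2 + 6s + 8.
Factor s^2 + 6s + 8: two numbers with sum -6 and product 8 are -2 and -4, so s^2 + 6s + 8 = (s + 2)(s + 4).
Hence p(s) = (s + 2) (s + 4), with roots -4, -2.
The eigenvalues -4, -2 are distinct and real, so A is diagonalisable and x(t) = e^{At} x(0) = V diag(e^{λ_i t}) V^{-1} x(0), where the columns of V are the eigenvectors.
λ = -4: A - (-4)I = [[2, -2], [0, 0]]. Row 1 gives 2·v1 + (-2)·v2 = 0, so take v_1 = [1, 1]^T.
λ = -2: A - (-2)I = [[0, -2], [0, -2]]. Row 1 gives 0·v1 + (-2)·v2 = 0, so take v_2 = [1, 0]^T.
V = [v_1 v_2] = [[1, 1], [1, 0]] has det V = -1, so V^{-1} = adj(V)/det V = [[0, 1], [1, -1]].
Modal coordinates z(0) = V^{-1} x(0): 0·3 + 1·1 = 1; 1·3 + (-1)·1 = 2; so z(0) = [1, 2]^T.
x_1(t) = Σ_i (v_i)_1 · z_i(0) · e^{λ_i t} (row 1 of V times the modal terms).
x_1(1.0) = 1·1·e^{-4·1.0} + 1·2·e^{-2·1.0} = 1·0.018316 + 2·0.135335 = 0.2890.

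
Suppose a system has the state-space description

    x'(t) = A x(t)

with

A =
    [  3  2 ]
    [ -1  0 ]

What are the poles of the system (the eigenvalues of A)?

det(sI - A) = s^2 - (tr A)s + det A, with tr A = 3 + 0 = 3 and det A = 3·0 - 2·(-1) = 0 - (-2) = 2.
So p(s) = det(sI - A) = s^2 - 3s + 2.
Factor s^2 - 3s + 2: two numbers with sum 3 and product 2 are 2 and 1, so s^2 - 3s + 2 = (s - 2)(s - 1).
Hence p(s) = (s - 2) (s - 1), with roots 1, 2.
At least one eigenvalue has non-negative real part, so the system is not asymptotically stable.

1, 2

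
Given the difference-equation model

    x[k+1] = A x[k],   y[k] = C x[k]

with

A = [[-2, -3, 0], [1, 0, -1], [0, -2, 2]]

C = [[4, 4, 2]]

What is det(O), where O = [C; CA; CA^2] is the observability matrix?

-1120

CA = [[-4, -16, 0]]
CA^2 = [[-8, 12, 16]]
Observability matrix O = [C; CA; CA^2] = [[4, 4, 2], [-4, -16, 0], [-8, 12, 16]]
Expanding along the first row, det(O) = 4·((-16)·16 - 0·12) - 4·((-4)·16 - 0·(-8)) + 2·((-4)·12 - (-16)·(-8)) = 4·(-256) - 4·(-64) + 2·(-176) = -1120
Since det(O) ≠ 0, rank(O) = 3 and the system is completely observable.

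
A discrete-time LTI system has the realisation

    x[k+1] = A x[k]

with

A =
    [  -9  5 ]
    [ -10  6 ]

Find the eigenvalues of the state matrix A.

det(zI - A) = z^2 - (tr A)z + det A, with tr A = (-9) + 6 = -3 and det A = (-9)·6 - 5·(-10) = -54 - (-50) = -4.
So p(z) = det(zI - A) = z^2 + 3z - 4.
Factor z^2 + 3z - 4: two numbers with sum -3 and product -4 are 1 and -4, so z^2 + 3z - 4 = (z - 1)(z + 4).
Hence p(z) = (z - 1) (z + 4), with roots -4, 1.

-4, 1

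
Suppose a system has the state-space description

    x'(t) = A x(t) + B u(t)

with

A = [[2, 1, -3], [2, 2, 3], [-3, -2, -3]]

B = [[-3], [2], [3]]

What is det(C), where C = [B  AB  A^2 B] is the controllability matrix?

1612

AB = [[-13], [7], [-4]]
A^2B = [[-7], [-24], [37]]
Controllability matrix C = [B  AB  A^2B] = [[-3, -13, -7], [2, 7, -24], [3, -4, 37]]
Expanding along the first row, det(C) = (-3)·(7·37 - (-24)·(-4)) - (-13)·(2·37 - (-24)·3) + (-7)·(2·(-4) - 7·3) = (-3)·163 - (-13)·146 + (-7)·(-29) = 1612
Since det(C) ≠ 0, rank(C) = 3 and the system is completely controllable.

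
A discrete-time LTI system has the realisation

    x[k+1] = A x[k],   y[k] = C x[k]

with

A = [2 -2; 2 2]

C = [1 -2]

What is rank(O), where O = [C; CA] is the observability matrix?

CA = [[-2, -6]]
Observability matrix O = [C; CA] = [[1, -2], [-2, -6]]
det(O) = 1·(-6) - (-2)·(-2) = -6 - 4 = -10 ≠ 0, so rank(O) = 2.
rank(O) = 2 = n, so the pair (A, C) is completely observable.

2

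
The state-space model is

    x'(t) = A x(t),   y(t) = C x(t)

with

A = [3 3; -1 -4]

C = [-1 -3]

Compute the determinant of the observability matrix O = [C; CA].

-9

CA = [[0, 9]]
Observability matrix O = [C; CA] = [[-1, -3], [0, 9]]
det(O) = (-1)·9 - (-3)·0 = -9 - 0 = -9
Since det(O) ≠ 0, rank(O) = 2 and the system is completely observable.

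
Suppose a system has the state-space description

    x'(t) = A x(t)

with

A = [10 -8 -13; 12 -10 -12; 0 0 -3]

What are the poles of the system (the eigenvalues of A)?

det(sI - A) = s^3 - (tr A)s^2 + (M11 + M22 + M33)s - det A, where Mii is the 2×2 principal minor of A obtained by deleting row i and column i.
tr A = 10 + (-10) + (-3) = -3; M11 = (-10)·(-3) - (-12)·0 = 30 - 0 = 30; M22 = 10·(-3) - (-13)·0 = -30 - 0 = -30; M33 = 10·(-10) - (-8)·12 = -100 - (-96) = -4; sum of minors = -4.
det A = 10·((-10)·(-3) - (-12)·0) - (-8)·(12·(-3) - (-12)·0) + (-13)·(12·0 - (-10)·0) = 10·30 - (-8)·(-36) + (-13)·0 = 12.
So p(s) = det(sI - A) = s^3 + 3s^2 - 4s - 12.
Rational-root test: any integer root divides -12. Testing small divisors, s = -2 works: p(-2) = -8 + 12 + 8 + (-12) = 0, so (s + 2) is a factor.
Dividing, p(s) = (s + 2)(s^2 + s - 6).
Factor s^2 + s - 6: two numbers with sum -1 and product -6 are 2 and -3, so s^2 + s - 6 = (s - 2)(s + 3).
Hence p(s) = (s - 2) (s + 2) (s + 3), with roots -3, -2, 2.
At least one eigenvalue has non-negative real part, so the system is not asymptotically stable.

-3, -2, 2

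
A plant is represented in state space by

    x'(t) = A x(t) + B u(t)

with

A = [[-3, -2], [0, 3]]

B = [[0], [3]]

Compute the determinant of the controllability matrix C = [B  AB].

AB = [[-6], [9]]
Controllability matrix C = [B  AB] = [[0, -6], [3, 9]]
det(C) = 0·9 - (-6)·3 = 0 - (-18) = 18
Since det(C) ≠ 0, rank(C) = 2 and the system is completely controllable.

18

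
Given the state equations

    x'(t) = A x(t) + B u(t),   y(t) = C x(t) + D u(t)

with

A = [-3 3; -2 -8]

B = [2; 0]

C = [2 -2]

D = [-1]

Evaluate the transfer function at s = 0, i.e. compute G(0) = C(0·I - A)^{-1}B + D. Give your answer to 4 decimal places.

0.3333

G(0) = C(-A)^{-1}B + D = -C A^{-1} B + D.
det A = 30, so A^{-1} = (1/30)·adj(A) = [[-4/15, -1/10], [1/15, -1/10]]
A^{-1} B = [-8/15, 2/15]^T
C A^{-1} B = -4/3
G(0) = D - C A^{-1} B = -1 - (-4/3) = 1/3 ≈ 0.3333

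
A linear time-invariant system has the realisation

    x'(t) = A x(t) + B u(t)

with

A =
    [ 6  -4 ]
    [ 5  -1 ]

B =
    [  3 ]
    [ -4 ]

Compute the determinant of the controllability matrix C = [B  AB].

193

AB = [[34], [19]]
Controllability matrix C = [B  AB] = [[3, 34], [-4, 19]]
det(C) = 3·19 - 34·(-4) = 57 - (-136) = 193
Since det(C) ≠ 0, rank(C) = 2 and the system is completely controllable.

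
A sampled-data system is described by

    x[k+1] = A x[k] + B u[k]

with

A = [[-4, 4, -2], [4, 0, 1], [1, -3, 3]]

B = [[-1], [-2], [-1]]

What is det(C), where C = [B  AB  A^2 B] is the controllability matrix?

AB = [[-2], [-5], [2]]
A^2B = [[-16], [-6], [19]]
Controllability matrix C = [B  AB  A^2B] = [[-1, -2, -16], [-2, -5, -6], [-1, 2, 19]]
Expanding along the first row, det(C) = (-1)·((-5)·19 - (-6)·2) - (-2)·((-2)·19 - (-6)·(-1)) + (-16)·((-2)·2 - (-5)·(-1)) = (-1)·(-83) - (-2)·(-44) + (-16)·(-9) = 139
Since det(C) ≠ 0, rank(C) = 3 and the system is completely controllable.

139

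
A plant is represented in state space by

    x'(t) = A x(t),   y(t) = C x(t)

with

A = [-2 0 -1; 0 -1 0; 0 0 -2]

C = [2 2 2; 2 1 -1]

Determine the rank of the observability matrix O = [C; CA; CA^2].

3

CA = [[-4, -2, -6], [-4, -1, 0]]
CA^2 = [[8, 2, 16], [8, 1, 4]]
Observability matrix O = [C; CA; CA^2] = [[2, 2, 2], [2, 1, -1], [-4, -2, -6], [-4, -1, 0], [8, 2, 16], [8, 1, 4]]
Take the 3×3 submatrix of O formed by rows 1, 2, 3: [[2, 2, 2], [2, 1, -1], [-4, -2, -6]]. Its determinant is 2·(1·(-6) - (-1)·(-2)) - 2·(2·(-6) - (-1)·(-4)) + 2·(2·(-2) - 1·(-4)) = 2·(-8) - 2·(-16) + 2·0 = 16 ≠ 0.
So rank(O) ≥ 3; since O has 3 columns, rank(O) = 3.
rank(O) = 3 = n, so the pair (A, C) is completely observable.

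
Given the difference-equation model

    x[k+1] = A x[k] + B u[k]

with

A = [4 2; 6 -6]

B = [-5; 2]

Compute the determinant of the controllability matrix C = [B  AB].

242

AB = [[-16], [-42]]
Controllability matrix C = [B  AB] = [[-5, -16], [2, -42]]
det(C) = (-5)·(-42) - (-16)·2 = 210 - (-32) = 242
Since det(C) ≠ 0, rank(C) = 2 and the system is completely controllable.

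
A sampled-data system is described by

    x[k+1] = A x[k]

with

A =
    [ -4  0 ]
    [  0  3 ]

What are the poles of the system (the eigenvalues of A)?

-4, 3

det(zI - A) = z^2 - (tr A)z + det A, with tr A = (-4) + 3 = -1 and det A = (-4)·3 - 0·0 = -12 - 0 = -12.
So p(z) = det(zI - A) = z^2 + z - 12.
Factor z^2 + z - 12: two numbers with sum -1 and product -12 are 3 and -4, so z^2 + z - 12 = (z - 3)(z + 4).
Hence p(z) = (z - 3) (z + 4), with roots -4, 3.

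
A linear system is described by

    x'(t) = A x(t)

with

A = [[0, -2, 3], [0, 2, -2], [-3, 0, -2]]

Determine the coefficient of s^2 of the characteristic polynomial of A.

0

Expand det(sI - A) for the 3×3 matrix.
p(s) = s^3 + 5s - 6.
(Check: constant term = det(-A) = (-1)^3 det A = -6; coefficient of s^2 = -tr A = 0.)
The coefficient of s^2 is 0.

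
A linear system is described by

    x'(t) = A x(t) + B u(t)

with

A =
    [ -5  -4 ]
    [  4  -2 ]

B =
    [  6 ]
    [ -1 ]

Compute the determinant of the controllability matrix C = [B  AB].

AB = [[-26], [26]]
Controllability matrix C = [B  AB] = [[6, -26], [-1, 26]]
det(C) = 6·26 - (-26)·(-1) = 156 - 26 = 130
Since det(C) ≠ 0, rank(C) = 2 and the system is completely controllable.

130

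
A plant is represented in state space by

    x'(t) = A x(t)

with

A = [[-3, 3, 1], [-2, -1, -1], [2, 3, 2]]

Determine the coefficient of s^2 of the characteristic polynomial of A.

Expand det(sI - A) for the 3×3 matrix.
p(s) = s^3 + 2s^2 + 2s + 1.
(Check: constant term = det(-A) = (-1)^3 det A = 1; coefficient of s^2 = -tr A = 2.)
The coefficient of s^2 is 2.

2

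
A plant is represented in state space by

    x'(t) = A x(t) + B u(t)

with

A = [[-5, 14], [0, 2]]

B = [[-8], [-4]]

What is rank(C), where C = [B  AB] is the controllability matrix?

AB = [[-16], [-8]]
Controllability matrix C = [B  AB] = [[-8, -16], [-4, -8]]
Every column of C is a scalar multiple of column 1 = [-8, -4] (multipliers 1, 2), so the columns span a one-dimensional space.
C ≠ 0, hence rank(C) = 1.
rank(C) = 1 < n = 2, so the pair (A, B) is not completely controllable.

1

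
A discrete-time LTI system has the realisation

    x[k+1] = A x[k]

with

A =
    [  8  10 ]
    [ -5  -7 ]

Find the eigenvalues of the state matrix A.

-2, 3

det(zI - A) = z^2 - (tr A)z + det A, with tr A = 8 + (-7) = 1 and det A = 8·(-7) - 10·(-5) = -56 - (-50) = -6.
So p(z) = det(zI - A) = z^2 - z - 6.
Factor z^2 - z - 6: two numbers with sum 1 and product -6 are 3 and -2, so z^2 - z - 6 = (z - 3)(z + 2).
Hence p(z) = (z - 3) (z + 2), with roots -2, 3.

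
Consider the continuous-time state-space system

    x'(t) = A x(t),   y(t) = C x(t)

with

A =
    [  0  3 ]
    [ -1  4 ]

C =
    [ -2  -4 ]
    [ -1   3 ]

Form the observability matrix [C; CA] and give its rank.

CA = [[4, -22], [-3, 9]]
Observability matrix O = [C; CA] = [[-2, -4], [-1, 3], [4, -22], [-3, 9]]
Take the 2×2 submatrix of O formed by rows 1, 2: [[-2, -4], [-1, 3]]. Its determinant is (-2)·3 - (-4)·(-1) = -6 - 4 = -10 ≠ 0.
So rank(O) ≥ 2; since O has 2 columns, rank(O) = 2.
rank(O) = 2 = n, so the pair (A, C) is completely observable.

2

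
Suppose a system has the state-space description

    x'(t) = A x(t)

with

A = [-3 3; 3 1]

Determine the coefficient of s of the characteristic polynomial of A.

For a 2×2 matrix, det(sI - A) = s^2 - (tr A)s + det A.
tr A = -2, det A = -12.
So p(s) = s^2 + 2s - 12.
The coefficient of s is 2.

2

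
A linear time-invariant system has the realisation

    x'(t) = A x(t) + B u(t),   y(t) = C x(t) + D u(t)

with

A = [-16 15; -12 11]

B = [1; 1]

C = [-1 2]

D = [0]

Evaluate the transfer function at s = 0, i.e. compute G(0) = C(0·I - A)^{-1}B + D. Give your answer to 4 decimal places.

1.0000

G(0) = C(-A)^{-1}B + D = -C A^{-1} B + D.
det A = 4, so A^{-1} = (1/4)·adj(A) = [[11/4, -15/4], [3, -4]]
A^{-1} B = [-1, -1]^T
C A^{-1} B = -1
G(0) = D - C A^{-1} B = 0 - (-1) = 1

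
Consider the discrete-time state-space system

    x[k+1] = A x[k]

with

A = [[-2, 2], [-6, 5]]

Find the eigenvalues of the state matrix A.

det(zI - A) = z^2 - (tr A)z + det A, with tr A = (-2) + 5 = 3 and det A = (-2)·5 - 2·(-6) = -10 - (-12) = 2.
So p(z) = det(zI - A) = z^2 - 3z + 2.
Factor z^2 - 3z + 2: two numbers with sum 3 and product 2 are 2 and 1, so z^2 - 3z + 2 = (z - 2)(z - 1).
Hence p(z) = (z - 2) (z - 1), with roots 1, 2.

1, 2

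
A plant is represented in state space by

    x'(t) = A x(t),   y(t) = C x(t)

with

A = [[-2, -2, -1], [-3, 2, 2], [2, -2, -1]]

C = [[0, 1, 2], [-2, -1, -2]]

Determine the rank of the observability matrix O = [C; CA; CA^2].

3

CA = [[1, -2, 0], [3, 6, 2]]
CA^2 = [[4, -6, -5], [-20, 2, 7]]
Observability matrix O = [C; CA; CA^2] = [[0, 1, 2], [-2, -1, -2], [1, -2, 0], [3, 6, 2], [4, -6, -5], [-20, 2, 7]]
Take the 3×3 submatrix of O formed by rows 1, 2, 3: [[0, 1, 2], [-2, -1, -2], [1, -2, 0]]. Its determinant is 0·((-1)·0 - (-2)·(-2)) - 1·((-2)·0 - (-2)·1) + 2·((-2)·(-2) - (-1)·1) = 0·(-4) - 1·2 + 2·5 = 8 ≠ 0.
So rank(O) ≥ 3; since O has 3 columns, rank(O) = 3.
rank(O) = 3 = n, so the pair (A, C) is completely observable.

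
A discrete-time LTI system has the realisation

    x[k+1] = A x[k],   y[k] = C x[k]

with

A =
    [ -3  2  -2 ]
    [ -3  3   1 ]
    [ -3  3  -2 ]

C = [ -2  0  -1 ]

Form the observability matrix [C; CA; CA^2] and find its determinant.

-305

CA = [[9, -7, 6]]
CA^2 = [[-24, 15, -37]]
Observability matrix O = [C; CA; CA^2] = [[-2, 0, -1], [9, -7, 6], [-24, 15, -37]]
Expanding along the first row, det(O) = (-2)·((-7)·(-37) - 6·15) - 0·(9·(-37) - 6·(-24)) + (-1)·(9·15 - (-7)·(-24)) = (-2)·169 - 0·(-189) + (-1)·(-33) = -305
Since det(O) ≠ 0, rank(O) = 3 and the system is completely observable.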